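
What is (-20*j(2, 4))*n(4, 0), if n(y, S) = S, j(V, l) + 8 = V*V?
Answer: 0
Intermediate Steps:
j(V, l) = -8 + V² (j(V, l) = -8 + V*V = -8 + V²)
(-20*j(2, 4))*n(4, 0) = -20*(-8 + 2²)*0 = -20*(-8 + 4)*0 = -20*(-4)*0 = 80*0 = 0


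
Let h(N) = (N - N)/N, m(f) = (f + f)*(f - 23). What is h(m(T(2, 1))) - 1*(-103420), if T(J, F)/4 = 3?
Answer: 103420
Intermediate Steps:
T(J, F) = 12 (T(J, F) = 4*3 = 12)
m(f) = 2*f*(-23 + f) (m(f) = (2*f)*(-23 + f) = 2*f*(-23 + f))
h(N) = 0 (h(N) = 0/N = 0)
h(m(T(2, 1))) - 1*(-103420) = 0 - 1*(-103420) = 0 + 103420 = 103420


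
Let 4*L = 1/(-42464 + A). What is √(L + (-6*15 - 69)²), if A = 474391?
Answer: √18865787822393723/863854 ≈ 159.00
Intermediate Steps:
L = 1/1727708 (L = 1/(4*(-42464 + 474391)) = (¼)/431927 = (¼)*(1/431927) = 1/1727708 ≈ 5.7880e-7)
√(L + (-6*15 - 69)²) = √(1/1727708 + (-6*15 - 69)²) = √(1/1727708 + (-90 - 69)²) = √(1/1727708 + (-159)²) = √(1/1727708 + 25281) = √(43678185949/1727708) = √18865787822393723/863854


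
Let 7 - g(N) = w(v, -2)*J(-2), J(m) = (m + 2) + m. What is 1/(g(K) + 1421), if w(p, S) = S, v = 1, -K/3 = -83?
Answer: 1/1424 ≈ 0.00070225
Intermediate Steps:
K = 249 (K = -3*(-83) = 249)
J(m) = 2 + 2*m (J(m) = (2 + m) + m = 2 + 2*m)
g(N) = 3 (g(N) = 7 - (-2)*(2 + 2*(-2)) = 7 - (-2)*(2 - 4) = 7 - (-2)*(-2) = 7 - 1*4 = 7 - 4 = 3)
1/(g(K) + 1421) = 1/(3 + 1421) = 1/1424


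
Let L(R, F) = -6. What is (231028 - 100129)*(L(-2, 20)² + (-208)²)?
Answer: 5667926700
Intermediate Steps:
(231028 - 100129)*(L(-2, 20)² + (-208)²) = (231028 - 100129)*((-6)² + (-208)²) = 130899*(36 + 43264) = 130899*43300 = 5667926700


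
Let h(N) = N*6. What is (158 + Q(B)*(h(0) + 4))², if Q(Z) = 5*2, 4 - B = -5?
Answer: 39204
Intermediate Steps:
B = 9 (B = 4 - 1*(-5) = 4 + 5 = 9)
h(N) = 6*N
Q(Z) = 10
(158 + Q(B)*(h(0) + 4))² = (158 + 10*(6*0 + 4))² = (158 + 10*(0 + 4))² = (158 + 10*4)² = (158 + 40)² = 198² = 39204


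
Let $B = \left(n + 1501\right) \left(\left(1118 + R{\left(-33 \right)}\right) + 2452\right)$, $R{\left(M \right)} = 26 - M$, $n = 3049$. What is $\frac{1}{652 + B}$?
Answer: $\frac{1}{16512602} \approx 6.056 \cdot 10^{-8}$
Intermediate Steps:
$B = 16511950$ ($B = \left(3049 + 1501\right) \left(\left(1118 + \left(26 - -33\right)\right) + 2452\right) = 4550 \left(\left(1118 + \left(26 + 33\right)\right) + 2452\right) = 4550 \left(\left(1118 + 59\right) + 2452\right) = 4550 \left(1177 + 2452\right) = 4550 \cdot 3629 = 16511950$)
$\frac{1}{652 + B} = \frac{1}{652 + 16511950} = \frac{1}{16512602}$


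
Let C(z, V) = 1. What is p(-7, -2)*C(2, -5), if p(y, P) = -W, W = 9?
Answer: -9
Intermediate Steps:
p(y, P) = -9 (p(y, P) = -1*9 = -9)
p(-7, -2)*C(2, -5) = -9*1 = -9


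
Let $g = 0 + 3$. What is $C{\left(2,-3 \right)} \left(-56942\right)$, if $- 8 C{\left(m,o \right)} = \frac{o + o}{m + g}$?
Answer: $- \frac{85413}{10} \approx -8541.3$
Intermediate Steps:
$g = 3$
$C{\left(m,o \right)} = - \frac{o}{4 \left(3 + m\right)}$ ($C{\left(m,o \right)} = - \frac{\left(o + o\right) \frac{1}{m + 3}}{8} = - \frac{2 o \frac{1}{3 + m}}{8} = - \frac{o}{4 \left(3 + m\right)}$)
$C{\left(2,-3 \right)} \left(-56942\right) = \left(-1\right) \left(-3\right) \frac{1}{12 + 4 \cdot 2} \left(-56942\right) = \left(-1\right) \left(-3\right) \frac{1}{12 + 8} \left(-56942\right) = \left(-1\right) \left(-3\right) \frac{1}{20} \left(-56942\right) = \frac{3}{20} \left(-56942\right) = - \frac{85413}{10}$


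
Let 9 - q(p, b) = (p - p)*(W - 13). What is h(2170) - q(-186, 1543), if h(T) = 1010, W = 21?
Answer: 1001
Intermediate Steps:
q(p, b) = 9 (q(p, b) = 9 - (p - p)*(21 - 13) = 9 - 0*8 = 9 - 1*0 = 9 + 0 = 9)
h(2170) - q(-186, 1543) = 1010 - 1*9 = 1010 - 9 = 1001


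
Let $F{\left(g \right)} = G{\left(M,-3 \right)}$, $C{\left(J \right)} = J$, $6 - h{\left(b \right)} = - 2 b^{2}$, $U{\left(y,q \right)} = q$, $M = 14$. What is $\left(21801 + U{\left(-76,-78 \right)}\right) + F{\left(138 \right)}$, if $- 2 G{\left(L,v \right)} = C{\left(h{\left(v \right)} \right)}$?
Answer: $21711$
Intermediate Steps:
$h{\left(b \right)} = 6 + 2 b^{2}$ ($h{\left(b \right)} = 6 - - 2 b^{2} = 6 + 2 b^{2}$)
$G{\left(L,v \right)} = -3 - v^{2}$ ($G{\left(L,v \right)} = - \frac{6 + 2 v^{2}}{2} = -3 - v^{2}$)
$F{\left(g \right)} = -12$ ($F{\left(g \right)} = -3 - \left(-3\right)^{2} = -3 - 9 = -12$)
$\left(21801 + U{\left(-76,-78 \right)}\right) + F{\left(138 \right)} = \left(21801 - 78\right) - 12 = 21723 - 12 = 21711$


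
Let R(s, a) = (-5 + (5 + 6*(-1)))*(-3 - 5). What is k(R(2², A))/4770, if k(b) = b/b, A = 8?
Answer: 1/4770 ≈ 0.00020964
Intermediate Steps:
R(s, a) = 48 (R(s, a) = (-5 + (5 - 6))*(-8) = (-5 - 1)*(-8) = -6*(-8) = 48)
k(b) = 1
k(R(2², A))/4770 = 1/4770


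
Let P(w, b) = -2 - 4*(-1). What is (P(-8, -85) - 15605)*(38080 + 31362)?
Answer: -1083503526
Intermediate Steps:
P(w, b) = 2 (P(w, b) = -2 + 4 = 2)
(P(-8, -85) - 15605)*(38080 + 31362) = (2 - 15605)*(38080 + 31362) = -15603*69442 = -1083503526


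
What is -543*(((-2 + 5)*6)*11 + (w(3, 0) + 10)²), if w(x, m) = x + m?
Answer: -199281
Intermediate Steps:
w(x, m) = m + x
-543*(((-2 + 5)*6)*11 + (w(3, 0) + 10)²) = -543*(((-2 + 5)*6)*11 + ((0 + 3) + 10)²) = -543*((3*6)*11 + (3 + 10)²) = -543*(18*11 + 13²) = -543*(198 + 169) = -543*367 = -199281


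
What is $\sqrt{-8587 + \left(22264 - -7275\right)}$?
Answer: $6 \sqrt{582} \approx 144.75$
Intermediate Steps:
$\sqrt{-8587 + \left(22264 - -7275\right)} = \sqrt{-8587 + \left(22264 + 7275\right)} = \sqrt{-8587 + 29539} = \sqrt{20952} = 6 \sqrt{582}$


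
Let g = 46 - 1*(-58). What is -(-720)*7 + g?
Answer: 5144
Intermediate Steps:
g = 104 (g = 46 + 58 = 104)
-(-720)*7 + g = -(-720)*7 + 104 = -60*(-84) + 104 = 5040 + 104 = 5144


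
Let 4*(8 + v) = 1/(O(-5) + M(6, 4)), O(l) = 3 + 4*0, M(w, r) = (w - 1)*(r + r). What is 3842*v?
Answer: -2641375/86 ≈ -30714.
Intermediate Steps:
M(w, r) = 2*r*(-1 + w) (M(w, r) = (-1 + w)*(2*r) = 2*r*(-1 + w))
O(l) = 3 (O(l) = 3 + 0 = 3)
v = -1375/172 (v = -8 + 1/(4*(3 + 2*4*(-1 + 6))) = -8 + 1/(4*(3 + 2*4*5)) = -8 + 1/(4*(3 + 40)) = -8 + (¼)/43 = -8 + (¼)*(1/43) = -8 + 1/172 = -1375/172 ≈ -7.9942)
3842*v = 3842*(-1375/172) = -2641375/86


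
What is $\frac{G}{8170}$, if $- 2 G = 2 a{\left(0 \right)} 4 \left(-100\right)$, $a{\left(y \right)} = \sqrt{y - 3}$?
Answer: $\frac{40 i \sqrt{3}}{817} \approx 0.0848 i$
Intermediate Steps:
$a{\left(y \right)} = \sqrt{-3 + y}$
$G = 400 i \sqrt{3}$ ($G = - \frac{2 \sqrt{-3 + 0} \cdot 4 \left(-100\right)}{2} = - \frac{2 \sqrt{-3} \cdot 4 \left(-100\right)}{2} = - \frac{2 i \sqrt{3} \cdot 4 \left(-100\right)}{2} = - \frac{8 i \sqrt{3} \left(-100\right)}{2} = - \frac{\left(-800\right) i \sqrt{3}}{2} = 400 i \sqrt{3} \approx 692.82 i$)
$\frac{G}{8170} = \frac{400 i \sqrt{3}}{8170} = 400 i \sqrt{3} \cdot \frac{1}{8170} = \frac{40 i \sqrt{3}}{817}$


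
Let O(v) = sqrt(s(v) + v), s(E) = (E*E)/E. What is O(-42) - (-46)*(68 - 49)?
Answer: 874 + 2*I*sqrt(21) ≈ 874.0 + 9.1651*I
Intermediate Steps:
s(E) = E (s(E) = E**2/E = E)
O(v) = sqrt(2)*sqrt(v) (O(v) = sqrt(v + v) = sqrt(2*v) = sqrt(2)*sqrt(v))
O(-42) - (-46)*(68 - 49) = sqrt(2)*sqrt(-42) - (-46)*(68 - 49) = sqrt(2)*(I*sqrt(42)) - (-46)*19 = 2*I*sqrt(21) - 1*(-874) = 2*I*sqrt(21) + 874 = 874 + 2*I*sqrt(21)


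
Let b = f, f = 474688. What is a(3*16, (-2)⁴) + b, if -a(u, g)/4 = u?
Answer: 474496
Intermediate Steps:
a(u, g) = -4*u
b = 474688
a(3*16, (-2)⁴) + b = -12*16 + 474688 = -4*48 + 474688 = -192 + 474688 = 474496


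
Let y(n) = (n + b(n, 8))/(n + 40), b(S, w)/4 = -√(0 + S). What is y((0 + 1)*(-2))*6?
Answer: -6/19 - 12*I*√2/19 ≈ -0.31579 - 0.89319*I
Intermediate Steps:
b(S, w) = -4*√S (b(S, w) = 4*(-√(0 + S)) = 4*(-√S) = -4*√S)
y(n) = (n - 4*√n)/(40 + n) (y(n) = (n - 4*√n)/(n + 40) = (n - 4*√n)/(40 + n))
y((0 + 1)*(-2))*6 = (((0 + 1)*(-2) - 4*I*√2*√(0 + 1))/(40 + (0 + 1)*(-2)))*6 = ((1*(-2) - 4*I*√2)/(40 + 1*(-2)))*6 = ((-2 - 4*I*√2)/(40 - 2))*6 = ((-2 - 4*I*√2)/38)*6 = (-1/19 - 2*I*√2/19)*6 = -6/19 - 12*I*√2/19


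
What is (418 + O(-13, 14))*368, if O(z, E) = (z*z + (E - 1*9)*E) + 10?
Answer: 245456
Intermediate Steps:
O(z, E) = 10 + z**2 + E*(-9 + E) (O(z, E) = (z**2 + (E - 9)*E) + 10 = (z**2 + (-9 + E)*E) + 10 = (z**2 + E*(-9 + E)) + 10 = 10 + z**2 + E*(-9 + E))
(418 + O(-13, 14))*368 = (418 + (10 + 14**2 + (-13)**2 - 9*14))*368 = (418 + (10 + 196 + 169 - 126))*368 = (418 + 249)*368 = 667*368 = 245456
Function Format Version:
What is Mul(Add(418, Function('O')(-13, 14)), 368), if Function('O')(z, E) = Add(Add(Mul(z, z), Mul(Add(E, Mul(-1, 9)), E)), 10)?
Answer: 245456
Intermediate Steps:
Function('O')(z, E) = Add(10, Pow(z, 2), Mul(E, Add(-9, E))) (Function('O')(z, E) = Add(Add(Pow(z, 2), Mul(Add(E, -9), E)), 10) = Add(Add(Pow(z, 2), Mul(Add(-9, E), E)), 10) = Add(Add(Pow(z, 2), Mul(E, Add(-9, E))), 10) = Add(10, Pow(z, 2), Mul(E, Add(-9, E))))
Mul(Add(418, Function('O')(-13, 14)), 368) = Mul(Add(418, Add(10, Pow(14, 2), Pow(-13, 2), Mul(-9, 14))), 368) = Mul(Add(418, Add(10, 196, 169, -126)), 368) = Mul(Add(418, 249), 368) = Mul(667, 368) = 245456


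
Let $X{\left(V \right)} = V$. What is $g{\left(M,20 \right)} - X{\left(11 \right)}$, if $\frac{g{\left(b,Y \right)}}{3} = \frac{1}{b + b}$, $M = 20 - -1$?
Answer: $- \frac{153}{14} \approx -10.929$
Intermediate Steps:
$M = 21$ ($M = 20 + 1 = 21$)
$g{\left(b,Y \right)} = \frac{3}{2 b}$ ($g{\left(b,Y \right)} = \frac{3}{b + b} = \frac{3}{2 b}$)
$g{\left(M,20 \right)} - X{\left(11 \right)} = \frac{3}{2 \cdot 21} - 11 = \frac{3}{2} \cdot \frac{1}{21} - 11 = \frac{1}{14} - 11 = - \frac{153}{14}$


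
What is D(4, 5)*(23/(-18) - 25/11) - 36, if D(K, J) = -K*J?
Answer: 3466/99 ≈ 35.010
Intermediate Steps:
D(K, J) = -J*K
D(4, 5)*(23/(-18) - 25/11) - 36 = (-1*5*4)*(23/(-18) - 25/11) - 36 = -20*(23*(-1/18) - 25*1/11) - 36 = -20*(-23/18 - 25/11) - 36 = -20*(-703/198) - 36 = 7030/99 - 36 = 3466/99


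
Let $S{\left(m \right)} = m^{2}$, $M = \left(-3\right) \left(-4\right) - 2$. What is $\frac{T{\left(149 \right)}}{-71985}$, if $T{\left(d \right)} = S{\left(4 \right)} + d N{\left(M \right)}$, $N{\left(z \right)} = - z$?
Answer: $\frac{1474}{71985} \approx 0.020476$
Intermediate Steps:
$M = 10$ ($M = 12 - 2 = 10$)
$T{\left(d \right)} = 16 - 10 d$ ($T{\left(d \right)} = 4^{2} + d \left(\left(-1\right) 10\right) = 16 + d \left(-10\right) = 16 - 10 d$)
$\frac{T{\left(149 \right)}}{-71985} = \frac{16 - 1490}{-71985} = \left(16 - 1490\right) \left(- \frac{1}{71985}\right) = \left(-1474\right) \left(- \frac{1}{71985}\right) = \frac{1474}{71985}$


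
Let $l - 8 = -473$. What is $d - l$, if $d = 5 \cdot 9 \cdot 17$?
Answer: $1230$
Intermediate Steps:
$l = -465$ ($l = 8 - 473 = -465$)
$d = 765$ ($d = 45 \cdot 17 = 765$)
$d - l = 765 - -465 = 765 + 465 = 1230$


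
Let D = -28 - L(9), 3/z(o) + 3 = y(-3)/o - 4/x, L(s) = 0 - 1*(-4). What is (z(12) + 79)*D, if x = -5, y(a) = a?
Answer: -121952/49 ≈ -2488.8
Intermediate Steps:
L(s) = 4 (L(s) = 0 + 4 = 4)
z(o) = 3/(-11/5 - 3/o) (z(o) = 3/(-3 + (-3/o - 4/(-5))) = 3/(-3 + (-3/o - 4*(-⅕))) = 3/(-3 + (-3/o + ⅘)) = 3/(-3 + (⅘ - 3/o)) = 3/(-11/5 - 3/o))
D = -32 (D = -28 - 1*4 = -28 - 4 = -32)
(z(12) + 79)*D = (15*12/(-15 - 11*12) + 79)*(-32) = (15*12/(-15 - 132) + 79)*(-32) = (15*12/(-147) + 79)*(-32) = (15*12*(-1/147) + 79)*(-32) = (-60/49 + 79)*(-32) = (3811/49)*(-32) = -121952/49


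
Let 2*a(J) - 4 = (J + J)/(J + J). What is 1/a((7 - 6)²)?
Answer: ⅖ ≈ 0.40000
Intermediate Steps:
a(J) = 5/2 (a(J) = 2 + ((J + J)/(J + J))/2 = 2 + ((2*J)/((2*J)))/2 = 2 + ((2*J)*(1/(2*J)))/2 = 2 + (½)*1 = 2 + ½ = 5/2)
1/a((7 - 6)²) = 1/(5/2) = ⅖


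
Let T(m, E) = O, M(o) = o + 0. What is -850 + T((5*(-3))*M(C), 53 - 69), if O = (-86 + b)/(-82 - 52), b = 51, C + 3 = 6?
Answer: -113865/134 ≈ -849.74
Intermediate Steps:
C = 3 (C = -3 + 6 = 3)
M(o) = o
O = 35/134 (O = (-86 + 51)/(-82 - 52) = -35/(-134) = -35*(-1/134) = 35/134 ≈ 0.26119)
T(m, E) = 35/134
-850 + T((5*(-3))*M(C), 53 - 69) = -850 + 35/134 = -113865/134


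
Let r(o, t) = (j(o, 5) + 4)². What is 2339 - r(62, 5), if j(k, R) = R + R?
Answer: 2143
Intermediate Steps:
j(k, R) = 2*R
r(o, t) = 196 (r(o, t) = (2*5 + 4)² = (10 + 4)² = 14² = 196)
2339 - r(62, 5) = 2339 - 1*196 = 2339 - 196 = 2143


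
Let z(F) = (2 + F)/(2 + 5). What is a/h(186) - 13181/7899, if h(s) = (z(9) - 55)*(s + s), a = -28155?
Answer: -92357251/366324024 ≈ -0.25212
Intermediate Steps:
z(F) = 2/7 + F/7 (z(F) = (2 + F)/7 = (2 + F)*(⅐) = 2/7 + F/7)
h(s) = -748*s/7 (h(s) = ((2/7 + (⅐)*9) - 55)*(s + s) = ((2/7 + 9/7) - 55)*(2*s) = (11/7 - 55)*(2*s) = -748*s/7)
a/h(186) - 13181/7899 = -28155/((-748/7*186)) - 13181/7899 = -28155/(-139128/7) - 13181*1/7899 = -28155*(-7/139128) - 13181/7899 = 65695/46376 - 13181/7899 = -92357251/366324024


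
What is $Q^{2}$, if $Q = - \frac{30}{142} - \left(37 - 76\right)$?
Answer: $\frac{7584516}{5041} \approx 1504.6$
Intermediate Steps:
$Q = \frac{2754}{71}$ ($Q = \left(-30\right) \frac{1}{142} - -39 = - \frac{15}{71} + 39 = \frac{2754}{71} \approx 38.789$)
$Q^{2} = \left(\frac{2754}{71}\right)^{2} = \frac{7584516}{5041}$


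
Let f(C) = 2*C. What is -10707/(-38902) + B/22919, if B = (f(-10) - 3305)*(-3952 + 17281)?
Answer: -1723849426617/891594938 ≈ -1933.4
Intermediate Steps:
B = -44318925 (B = (2*(-10) - 3305)*(-3952 + 17281) = (-20 - 3305)*13329 = -3325*13329 = -44318925)
-10707/(-38902) + B/22919 = -10707/(-38902) - 44318925/22919 = -10707*(-1/38902) - 44318925*1/22919 = 10707/38902 - 44318925/22919 = -1723849426617/891594938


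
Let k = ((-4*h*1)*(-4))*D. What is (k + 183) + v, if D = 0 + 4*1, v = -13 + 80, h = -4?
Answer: -6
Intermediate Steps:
v = 67
D = 4 (D = 0 + 4 = 4)
k = -256 (k = ((-4*(-4)*1)*(-4))*4 = ((16*1)*(-4))*4 = (16*(-4))*4 = -64*4 = -256)
(k + 183) + v = (-256 + 183) + 67 = -73 + 67 = -6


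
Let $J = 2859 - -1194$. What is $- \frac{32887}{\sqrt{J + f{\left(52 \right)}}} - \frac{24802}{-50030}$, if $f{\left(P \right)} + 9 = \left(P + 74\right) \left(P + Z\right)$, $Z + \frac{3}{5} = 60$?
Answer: $\frac{12401}{25015} - \frac{32887 \sqrt{452010}}{90402} \approx -244.08$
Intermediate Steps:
$Z = \frac{297}{5}$ ($Z = - \frac{3}{5} + 60 = \frac{297}{5} \approx 59.4$)
$J = 4053$ ($J = 2859 + 1194 = 4053$)
$f{\left(P \right)} = -9 + \left(74 + P\right) \left(\frac{297}{5} + P\right)$ ($f{\left(P \right)} = -9 + \left(P + 74\right) \left(P + \frac{297}{5}\right) = -9 + \left(74 + P\right) \left(\frac{297}{5} + P\right)$)
$- \frac{32887}{\sqrt{J + f{\left(52 \right)}}} - \frac{24802}{-50030} = - \frac{32887}{\sqrt{4053 + \left(\frac{21933}{5} + 52^{2} + \frac{667}{5} \cdot 52\right)}} - \frac{24802}{-50030} = - \frac{32887}{\sqrt{4053 + \left(\frac{21933}{5} + 2704 + \frac{34684}{5}\right)}} - - \frac{12401}{25015} = - \frac{32887}{\sqrt{4053 + \frac{70137}{5}}} + \frac{12401}{25015} = - \frac{32887}{\sqrt{\frac{90402}{5}}} + \frac{12401}{25015} = - \frac{32887}{\frac{1}{5} \sqrt{452010}} + \frac{12401}{25015} = - 32887 \frac{\sqrt{452010}}{90402} + \frac{12401}{25015} = - \frac{32887 \sqrt{452010}}{90402} + \frac{12401}{25015} = \frac{12401}{25015} - \frac{32887 \sqrt{452010}}{90402}$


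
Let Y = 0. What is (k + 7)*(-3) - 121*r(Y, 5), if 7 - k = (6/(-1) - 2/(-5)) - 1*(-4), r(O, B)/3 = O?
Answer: -234/5 ≈ -46.800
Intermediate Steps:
r(O, B) = 3*O
k = 43/5 (k = 7 - ((6/(-1) - 2/(-5)) - 1*(-4)) = 7 - ((6*(-1) - 2*(-⅕)) + 4) = 7 - ((-6 + ⅖) + 4) = 7 - (-28/5 + 4) = 7 - 1*(-8/5) = 7 + 8/5 = 43/5 ≈ 8.6000)
(k + 7)*(-3) - 121*r(Y, 5) = (43/5 + 7)*(-3) - 363*0 = (78/5)*(-3) - 121*0 = -234/5 + 0 = -234/5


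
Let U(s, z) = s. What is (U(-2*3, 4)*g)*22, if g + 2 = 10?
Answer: -1056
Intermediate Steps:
g = 8 (g = -2 + 10 = 8)
(U(-2*3, 4)*g)*22 = (-2*3*8)*22 = -6*8*22 = -48*22 = -1056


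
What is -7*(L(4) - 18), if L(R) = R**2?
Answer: 14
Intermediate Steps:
-7*(L(4) - 18) = -7*(4**2 - 18) = -7*(16 - 18) = -7*(-2) = 14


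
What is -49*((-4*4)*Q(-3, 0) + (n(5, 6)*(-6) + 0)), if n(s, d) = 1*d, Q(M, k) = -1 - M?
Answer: 3332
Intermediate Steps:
n(s, d) = d
-49*((-4*4)*Q(-3, 0) + (n(5, 6)*(-6) + 0)) = -49*((-4*4)*(-1 - 1*(-3)) + (6*(-6) + 0)) = -49*(-16*(-1 + 3) + (-36 + 0)) = -49*(-16*2 - 36) = -49*(-32 - 36) = -49*(-68) = 3332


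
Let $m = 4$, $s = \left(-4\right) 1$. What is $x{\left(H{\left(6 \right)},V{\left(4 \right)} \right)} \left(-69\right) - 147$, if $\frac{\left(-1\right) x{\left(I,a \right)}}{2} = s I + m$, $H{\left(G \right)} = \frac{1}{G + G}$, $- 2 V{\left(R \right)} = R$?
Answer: $359$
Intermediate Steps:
$s = -4$
$V{\left(R \right)} = - \frac{R}{2}$
$H{\left(G \right)} = \frac{1}{2 G}$
$x{\left(I,a \right)} = -8 + 8 I$ ($x{\left(I,a \right)} = - 2 \left(- 4 I + 4\right) = - 2 \left(4 - 4 I\right) = -8 + 8 I$)
$x{\left(H{\left(6 \right)},V{\left(4 \right)} \right)} \left(-69\right) - 147 = \left(-8 + 8 \frac{1}{2 \cdot 6}\right) \left(-69\right) - 147 = \left(-8 + 8 \cdot \frac{1}{2} \cdot \frac{1}{6}\right) \left(-69\right) - 147 = \left(-8 + 8 \cdot \frac{1}{12}\right) \left(-69\right) - 147 = \left(-8 + \frac{2}{3}\right) \left(-69\right) - 147 = \left(- \frac{22}{3}\right) \left(-69\right) - 147 = 506 - 147 = 359$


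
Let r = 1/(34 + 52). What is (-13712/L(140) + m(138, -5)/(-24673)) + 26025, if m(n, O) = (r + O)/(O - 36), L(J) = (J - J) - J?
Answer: 7231056022489/276808630 ≈ 26123.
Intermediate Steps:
r = 1/86 ≈ 0.011628
L(J) = -J (L(J) = 0 - J = -J)
m(n, O) = (1/86 + O)/(-36 + O) (m(n, O) = (1/86 + O)/(O - 36) = (1/86 + O)/(-36 + O))
(-13712/L(140) + m(138, -5)/(-24673)) + 26025 = (-13712/((-1*140)) + ((1/86 - 5)/(-36 - 5))/(-24673)) + 26025 = (-13712/(-140) + (-429/86/(-41))*(-1/24673)) + 26025 = (-13712*(-1/140) - 1/41*(-429/86)*(-1/24673)) + 26025 = (3428/35 + (429/3526)*(-1/24673)) + 26025 = (3428/35 - 39/7908818) + 26025 = 27111426739/276808630 + 26025 = 7231056022489/276808630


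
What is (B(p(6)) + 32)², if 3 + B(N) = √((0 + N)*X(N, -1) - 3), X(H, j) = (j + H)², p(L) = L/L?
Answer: (29 + I*√3)² ≈ 838.0 + 100.46*I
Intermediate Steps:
p(L) = 1
X(H, j) = (H + j)²
B(N) = -3 + √(-3 + N*(-1 + N)²) (B(N) = -3 + √((0 + N)*(N - 1)² - 3) = -3 + √(N*(-1 + N)² - 3) = -3 + √(-3 + N*(-1 + N)²))
(B(p(6)) + 32)² = ((-3 + √(-3 + 1*(-1 + 1)²)) + 32)² = ((-3 + √(-3 + 1*0²)) + 32)² = ((-3 + √(-3 + 1*0)) + 32)² = ((-3 + √(-3 + 0)) + 32)² = ((-3 + √(-3)) + 32)² = ((-3 + I*√3) + 32)² = (29 + I*√3)²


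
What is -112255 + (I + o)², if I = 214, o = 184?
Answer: 46149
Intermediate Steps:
-112255 + (I + o)² = -112255 + (214 + 184)² = -112255 + 398² = -112255 + 158404 = 46149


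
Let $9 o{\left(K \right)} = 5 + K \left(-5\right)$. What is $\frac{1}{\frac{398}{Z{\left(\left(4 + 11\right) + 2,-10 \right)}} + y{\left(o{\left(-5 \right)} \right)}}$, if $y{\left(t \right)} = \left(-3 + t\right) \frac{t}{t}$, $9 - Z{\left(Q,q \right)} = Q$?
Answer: $- \frac{12}{593} \approx -0.020236$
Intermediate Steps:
$Z{\left(Q,q \right)} = 9 - Q$
$o{\left(K \right)} = \frac{5}{9} - \frac{5 K}{9}$ ($o{\left(K \right)} = \frac{5 + K \left(-5\right)}{9} = \frac{5 - 5 K}{9} = \frac{5}{9} - \frac{5 K}{9}$)
$y{\left(t \right)} = -3 + t$ ($y{\left(t \right)} = \left(-3 + t\right) 1 = -3 + t$)
$\frac{1}{\frac{398}{Z{\left(\left(4 + 11\right) + 2,-10 \right)}} + y{\left(o{\left(-5 \right)} \right)}} = \frac{1}{\frac{398}{9 - \left(\left(4 + 11\right) + 2\right)} + \left(-3 + \left(\frac{5}{9} - - \frac{25}{9}\right)\right)} = \frac{1}{\frac{398}{9 - \left(15 + 2\right)} + \left(-3 + \left(\frac{5}{9} + \frac{25}{9}\right)\right)} = \frac{1}{\frac{398}{9 - 17} + \left(-3 + \frac{10}{3}\right)} = \frac{1}{\frac{398}{9 - 17} + \frac{1}{3}} = \frac{1}{\frac{398}{-8} + \frac{1}{3}} = \frac{1}{398 \left(- \frac{1}{8}\right) + \frac{1}{3}} = \frac{1}{- \frac{199}{4} + \frac{1}{3}} = \frac{1}{- \frac{593}{12}} = - \frac{12}{593}$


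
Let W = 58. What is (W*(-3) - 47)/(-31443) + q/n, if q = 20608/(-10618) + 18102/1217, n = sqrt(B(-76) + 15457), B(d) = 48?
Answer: 221/31443 + 2387530*sqrt(15505)/2862246479 ≈ 0.11090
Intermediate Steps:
n = sqrt(15505) (n = sqrt(48 + 15457) = sqrt(15505) ≈ 124.52)
q = 83563550/6461053 (q = 20608*(-1/10618) + 18102*(1/1217) = -10304/5309 + 18102/1217 = 83563550/6461053 ≈ 12.933)
(W*(-3) - 47)/(-31443) + q/n = (58*(-3) - 47)/(-31443) + 83563550/(6461053*(sqrt(15505))) = (-174 - 47)*(-1/31443) + 83563550*(sqrt(15505)/15505)/6461053 = -221*(-1/31443) + 2387530*sqrt(15505)/2862246479 = 221/31443 + 2387530*sqrt(15505)/2862246479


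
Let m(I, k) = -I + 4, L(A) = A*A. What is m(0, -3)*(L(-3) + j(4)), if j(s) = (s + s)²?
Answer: 292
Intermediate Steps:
j(s) = 4*s² (j(s) = (2*s)² = 4*s²)
L(A) = A²
m(I, k) = 4 - I
m(0, -3)*(L(-3) + j(4)) = (4 - 1*0)*((-3)² + 4*4²) = (4 + 0)*(9 + 4*16) = 4*(9 + 64) = 4*73 = 292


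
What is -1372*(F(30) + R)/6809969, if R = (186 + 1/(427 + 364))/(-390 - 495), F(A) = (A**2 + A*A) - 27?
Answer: -243238925888/681030949845 ≈ -0.35716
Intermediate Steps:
F(A) = -27 + 2*A**2 (F(A) = (A**2 + A**2) - 27 = 2*A**2 - 27 = -27 + 2*A**2)
R = -147127/700035 (R = (186 + 1/791)/(-885) = (186 + 1/791)*(-1/885) = (147127/791)*(-1/885) = -147127/700035 ≈ -0.21017)
-1372*(F(30) + R)/6809969 = -1372*((-27 + 2*30**2) - 147127/700035)/6809969 = -1372*((-27 + 2*900) - 147127/700035)*(1/6809969) = -1372*((-27 + 1800) - 147127/700035)*(1/6809969) = -1372*(1773 - 147127/700035)*(1/6809969) = -1372*1241014928/700035*(1/6809969) = -243238925888/100005*1/6809969 = -243238925888/681030949845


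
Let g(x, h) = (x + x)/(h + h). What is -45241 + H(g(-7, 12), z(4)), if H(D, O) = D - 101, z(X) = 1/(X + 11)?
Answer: -544111/12 ≈ -45343.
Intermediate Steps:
g(x, h) = x/h (g(x, h) = (2*x)/((2*h)) = (2*x)*(1/(2*h)) = x/h)
z(X) = 1/(11 + X)
H(D, O) = -101 + D
-45241 + H(g(-7, 12), z(4)) = -45241 + (-101 - 7/12) = -45241 - 1219/12 = -544111/12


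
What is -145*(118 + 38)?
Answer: -22620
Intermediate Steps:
-145*(118 + 38) = -145*156 = -1*22620 = -22620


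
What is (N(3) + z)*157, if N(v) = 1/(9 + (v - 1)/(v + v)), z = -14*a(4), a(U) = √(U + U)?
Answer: 471/28 - 4396*√2 ≈ -6200.1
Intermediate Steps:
a(U) = √2*√U (a(U) = √(2*U) = √2*√U)
z = -28*√2 (z = -14*√2*√4 = -14*√2*2 = -28*√2 ≈ -39.598)
N(v) = 1/(9 + (-1 + v)/(2*v)) (N(v) = 1/(9 + (-1 + v)/((2*v))) = 1/(9 + (-1 + v)*(1/(2*v))) = 1/(9 + (-1 + v)/(2*v)))
(N(3) + z)*157 = (2*3/(-1 + 19*3) - 28*√2)*157 = (2*3/(-1 + 57) - 28*√2)*157 = (2*3/56 - 28*√2)*157 = (2*3*(1/56) - 28*√2)*157 = (3/28 - 28*√2)*157 = 471/28 - 4396*√2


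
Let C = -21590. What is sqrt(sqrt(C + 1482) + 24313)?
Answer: sqrt(24313 + 2*I*sqrt(5027)) ≈ 155.93 + 0.4547*I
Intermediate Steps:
sqrt(sqrt(C + 1482) + 24313) = sqrt(sqrt(-21590 + 1482) + 24313) = sqrt(sqrt(-20108) + 24313) = sqrt(2*I*sqrt(5027) + 24313) = sqrt(24313 + 2*I*sqrt(5027))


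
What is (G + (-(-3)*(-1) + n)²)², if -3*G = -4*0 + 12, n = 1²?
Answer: 0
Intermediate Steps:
n = 1
G = -4 (G = -(-4*0 + 12)/3 = -(0 + 12)/3 = -⅓*12 = -4)
(G + (-(-3)*(-1) + n)²)² = (-4 + (-(-3)*(-1) + 1)²)² = (-4 + (-1*3 + 1)²)² = (-4 + (-3 + 1)²)² = (-4 + (-2)²)² = (-4 + 4)² = 0² = 0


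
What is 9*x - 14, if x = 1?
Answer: -5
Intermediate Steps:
9*x - 14 = 9*1 - 14 = 9 - 14 = -5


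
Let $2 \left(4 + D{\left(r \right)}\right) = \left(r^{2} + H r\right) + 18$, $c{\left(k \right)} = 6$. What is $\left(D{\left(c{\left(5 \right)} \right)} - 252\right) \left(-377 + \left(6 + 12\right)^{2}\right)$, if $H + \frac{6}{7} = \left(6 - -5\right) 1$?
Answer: $\frac{73670}{7} \approx 10524.0$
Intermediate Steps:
$H = \frac{71}{7}$ ($H = - \frac{6}{7} + \left(6 - -5\right) 1 = - \frac{6}{7} + \left(6 + 5\right) 1 = - \frac{6}{7} + 11 \cdot 1 = - \frac{6}{7} + 11 = \frac{71}{7} \approx 10.143$)
$D{\left(r \right)} = 5 + \frac{r^{2}}{2} + \frac{71 r}{14}$ ($D{\left(r \right)} = -4 + \frac{\left(r^{2} + \frac{71 r}{7}\right) + 18}{2} = -4 + \frac{18 + r^{2} + \frac{71 r}{7}}{2} = -4 + \left(9 + \frac{r^{2}}{2} + \frac{71 r}{14}\right) = 5 + \frac{r^{2}}{2} + \frac{71 r}{14}$)
$\left(D{\left(c{\left(5 \right)} \right)} - 252\right) \left(-377 + \left(6 + 12\right)^{2}\right) = \left(\left(5 + \frac{6^{2}}{2} + \frac{71}{14} \cdot 6\right) - 252\right) \left(-377 + \left(6 + 12\right)^{2}\right) = \left(\left(5 + \frac{1}{2} \cdot 36 + \frac{213}{7}\right) - 252\right) \left(-377 + 18^{2}\right) = \left(\left(5 + 18 + \frac{213}{7}\right) - 252\right) \left(-377 + 324\right) = \left(\frac{374}{7} - 252\right) \left(-53\right) = \left(- \frac{1390}{7}\right) \left(-53\right) = \frac{73670}{7}$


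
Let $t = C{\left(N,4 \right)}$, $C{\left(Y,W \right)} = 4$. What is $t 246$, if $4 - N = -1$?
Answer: $984$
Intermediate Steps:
$N = 5$ ($N = 4 - -1 = 4 + 1 = 5$)
$t = 4$
$t 246 = 4 \cdot 246 = 984$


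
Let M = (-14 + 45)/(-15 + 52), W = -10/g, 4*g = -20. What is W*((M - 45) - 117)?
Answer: -11926/37 ≈ -322.32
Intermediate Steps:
g = -5 (g = (¼)*(-20) = -5)
W = 2 (W = -10/(-5) = -10*(-⅕) = 2)
M = 31/37 ≈ 0.83784
W*((M - 45) - 117) = 2*((31/37 - 45) - 117) = 2*(-1634/37 - 117) = 2*(-5963/37) = -11926/37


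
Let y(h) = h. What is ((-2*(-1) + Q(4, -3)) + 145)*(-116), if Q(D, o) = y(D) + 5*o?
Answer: -15776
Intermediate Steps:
Q(D, o) = D + 5*o
((-2*(-1) + Q(4, -3)) + 145)*(-116) = ((-2*(-1) + (4 + 5*(-3))) + 145)*(-116) = ((2 + (4 - 15)) + 145)*(-116) = ((2 - 11) + 145)*(-116) = (-9 + 145)*(-116) = 136*(-116) = -15776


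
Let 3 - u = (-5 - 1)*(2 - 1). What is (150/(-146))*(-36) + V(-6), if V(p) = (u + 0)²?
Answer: 8613/73 ≈ 117.99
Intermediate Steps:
u = 9 (u = 3 - (-5 - 1)*(2 - 1) = 3 - (-6) = 3 - 1*(-6) = 3 + 6 = 9)
V(p) = 81 (V(p) = (9 + 0)² = 9² = 81)
(150/(-146))*(-36) + V(-6) = (150/(-146))*(-36) + 81 = (150*(-1/146))*(-36) + 81 = -75/73*(-36) + 81 = 2700/73 + 81 = 8613/73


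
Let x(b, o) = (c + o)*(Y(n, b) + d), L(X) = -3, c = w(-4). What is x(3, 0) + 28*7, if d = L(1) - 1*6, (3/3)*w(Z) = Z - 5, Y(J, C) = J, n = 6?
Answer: 223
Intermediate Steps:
w(Z) = -5 + Z (w(Z) = Z - 5 = -5 + Z)
c = -9 (c = -5 - 4 = -9)
d = -9 (d = -3 - 1*6 = -3 - 6 = -9)
x(b, o) = 27 - 3*o (x(b, o) = (-9 + o)*(6 - 9) = (-9 + o)*(-3) = 27 - 3*o)
x(3, 0) + 28*7 = (27 - 3*0) + 28*7 = (27 + 0) + 196 = 27 + 196 = 223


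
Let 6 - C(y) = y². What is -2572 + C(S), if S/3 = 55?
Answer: -29791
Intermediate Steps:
S = 165 (S = 3*55 = 165)
C(y) = 6 - y²
-2572 + C(S) = -2572 + (6 - 1*165²) = -2572 + (6 - 1*27225) = -2572 + (6 - 27225) = -2572 - 27219 = -29791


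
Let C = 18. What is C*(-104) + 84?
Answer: -1788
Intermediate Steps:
C*(-104) + 84 = 18*(-104) + 84 = -1872 + 84 = -1788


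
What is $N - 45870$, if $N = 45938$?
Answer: $68$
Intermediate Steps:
$N - 45870 = 45938 - 45870 = 68$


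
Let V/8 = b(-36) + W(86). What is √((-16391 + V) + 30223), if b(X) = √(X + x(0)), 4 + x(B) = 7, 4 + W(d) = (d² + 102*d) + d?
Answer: 2*√(35958 + 2*I*√33) ≈ 379.25 + 0.060588*I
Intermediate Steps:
W(d) = -4 + d² + 103*d (W(d) = -4 + ((d² + 102*d) + d) = -4 + (d² + 103*d) = -4 + d² + 103*d)
x(B) = 3 (x(B) = -4 + 7 = 3)
b(X) = √(3 + X) (b(X) = √(X + 3) = √(3 + X))
V = 130000 + 8*I*√33 (V = 8*(√(3 - 36) + (-4 + 86² + 103*86)) = 8*(√(-33) + (-4 + 7396 + 8858)) = 8*(I*√33 + 16250) = 8*(16250 + I*√33) = 130000 + 8*I*√33 ≈ 1.3e+5 + 45.956*I)
√((-16391 + V) + 30223) = √((-16391 + (130000 + 8*I*√33)) + 30223) = √((113609 + 8*I*√33) + 30223) = √(143832 + 8*I*√33)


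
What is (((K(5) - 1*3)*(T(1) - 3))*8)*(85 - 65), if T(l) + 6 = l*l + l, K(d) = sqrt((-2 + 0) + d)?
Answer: 3360 - 1120*sqrt(3) ≈ 1420.1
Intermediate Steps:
K(d) = sqrt(-2 + d)
T(l) = -6 + l + l**2 (T(l) = -6 + (l*l + l) = -6 + (l**2 + l) = -6 + (l + l**2) = -6 + l + l**2)
(((K(5) - 1*3)*(T(1) - 3))*8)*(85 - 65) = (((sqrt(-2 + 5) - 1*3)*((-6 + 1 + 1**2) - 3))*8)*(85 - 65) = (((sqrt(3) - 3)*((-6 + 1 + 1) - 3))*8)*20 = (((-3 + sqrt(3))*(-4 - 3))*8)*20 = (((-3 + sqrt(3))*(-7))*8)*20 = ((21 - 7*sqrt(3))*8)*20 = (168 - 56*sqrt(3))*20 = 3360 - 1120*sqrt(3)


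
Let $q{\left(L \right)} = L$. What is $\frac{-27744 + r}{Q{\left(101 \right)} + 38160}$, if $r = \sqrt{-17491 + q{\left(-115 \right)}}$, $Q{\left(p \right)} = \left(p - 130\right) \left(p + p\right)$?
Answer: $- \frac{13872}{16151} + \frac{i \sqrt{17606}}{32302} \approx -0.85889 + 0.0041077 i$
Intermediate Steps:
$Q{\left(p \right)} = 2 p \left(-130 + p\right)$ ($Q{\left(p \right)} = \left(-130 + p\right) 2 p = 2 p \left(-130 + p\right)$)
$r = i \sqrt{17606}$ ($r = \sqrt{-17491 - 115} = \sqrt{-17606} = i \sqrt{17606} \approx 132.69 i$)
$\frac{-27744 + r}{Q{\left(101 \right)} + 38160} = \frac{-27744 + i \sqrt{17606}}{2 \cdot 101 \left(-130 + 101\right) + 38160} = \frac{-27744 + i \sqrt{17606}}{2 \cdot 101 \left(-29\right) + 38160} = \frac{-27744 + i \sqrt{17606}}{-5858 + 38160} = \frac{-27744 + i \sqrt{17606}}{32302} = \left(-27744 + i \sqrt{17606}\right) \frac{1}{32302} = - \frac{13872}{16151} + \frac{i \sqrt{17606}}{32302}$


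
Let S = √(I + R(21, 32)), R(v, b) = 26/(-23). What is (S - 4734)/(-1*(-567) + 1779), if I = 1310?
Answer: -789/391 + √173098/26979 ≈ -2.0025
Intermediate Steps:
R(v, b) = -26/23 (R(v, b) = 26*(-1/23) = -26/23)
S = 2*√173098/23 (S = √(1310 - 26/23) = √(30104/23) = 2*√173098/23 ≈ 36.178)
(S - 4734)/(-1*(-567) + 1779) = (2*√173098/23 - 4734)/(-1*(-567) + 1779) = (-4734 + 2*√173098/23)/(567 + 1779) = (-4734 + 2*√173098/23)/2346 = (-4734 + 2*√173098/23)*(1/2346) = -789/391 + √173098/26979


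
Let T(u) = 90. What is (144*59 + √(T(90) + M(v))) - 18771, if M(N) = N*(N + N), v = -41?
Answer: -10275 + 2*√863 ≈ -10216.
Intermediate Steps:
M(N) = 2*N² (M(N) = N*(2*N) = 2*N²)
(144*59 + √(T(90) + M(v))) - 18771 = (144*59 + √(90 + 2*(-41)²)) - 18771 = (8496 + √(90 + 2*1681)) - 18771 = (8496 + √(90 + 3362)) - 18771 = (8496 + √3452) - 18771 = (8496 + 2*√863) - 18771 = -10275 + 2*√863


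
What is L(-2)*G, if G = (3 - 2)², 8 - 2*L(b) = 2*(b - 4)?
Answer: 10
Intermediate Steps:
L(b) = 8 - b (L(b) = 4 - (b - 4) = 4 - (-4 + b) = 4 - (-8 + 2*b)/2 = 4 + (4 - b) = 8 - b)
G = 1 (G = 1² = 1)
L(-2)*G = (8 - 1*(-2))*1 = (8 + 2)*1 = 10*1 = 10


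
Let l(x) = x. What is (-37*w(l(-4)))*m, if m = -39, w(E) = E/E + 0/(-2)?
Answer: 1443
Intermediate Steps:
w(E) = 1 (w(E) = 1 + 0*(-½) = 1 + 0 = 1)
(-37*w(l(-4)))*m = -37*1*(-39) = -37*(-39) = 1443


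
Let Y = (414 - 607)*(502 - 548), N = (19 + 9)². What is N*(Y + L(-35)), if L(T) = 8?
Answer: 6966624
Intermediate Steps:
N = 784 (N = 28² = 784)
Y = 8878 (Y = -193*(-46) = 8878)
N*(Y + L(-35)) = 784*(8878 + 8) = 784*8886 = 6966624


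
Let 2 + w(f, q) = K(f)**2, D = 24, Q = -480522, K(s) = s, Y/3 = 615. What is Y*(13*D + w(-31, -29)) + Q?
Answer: 1864473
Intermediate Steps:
Y = 1845 (Y = 3*615 = 1845)
w(f, q) = -2 + f**2
Y*(13*D + w(-31, -29)) + Q = 1845*(13*24 + (-2 + (-31)**2)) - 480522 = 1845*(312 + (-2 + 961)) - 480522 = 1845*(312 + 959) - 480522 = 1845*1271 - 480522 = 2344995 - 480522 = 1864473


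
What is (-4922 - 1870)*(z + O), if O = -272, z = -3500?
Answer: 25619424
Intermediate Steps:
(-4922 - 1870)*(z + O) = (-4922 - 1870)*(-3500 - 272) = -6792*(-3772) = 25619424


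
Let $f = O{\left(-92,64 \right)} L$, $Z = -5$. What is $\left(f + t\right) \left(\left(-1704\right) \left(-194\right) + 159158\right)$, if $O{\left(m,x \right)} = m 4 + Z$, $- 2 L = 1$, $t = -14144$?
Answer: $-6835462305$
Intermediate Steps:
$L = - \frac{1}{2}$ ($L = \left(- \frac{1}{2}\right) 1 = - \frac{1}{2} \approx -0.5$)
$O{\left(m,x \right)} = -5 + 4 m$ ($O{\left(m,x \right)} = m 4 - 5 = 4 m - 5 = -5 + 4 m$)
$f = \frac{373}{2}$ ($f = \left(-5 + 4 \left(-92\right)\right) \left(- \frac{1}{2}\right) = \left(-5 - 368\right) \left(- \frac{1}{2}\right) = \left(-373\right) \left(- \frac{1}{2}\right) = \frac{373}{2} \approx 186.5$)
$\left(f + t\right) \left(\left(-1704\right) \left(-194\right) + 159158\right) = \left(\frac{373}{2} - 14144\right) \left(\left(-1704\right) \left(-194\right) + 159158\right) = - \frac{27915 \left(330576 + 159158\right)}{2} = \left(- \frac{27915}{2}\right) 489734 = -6835462305$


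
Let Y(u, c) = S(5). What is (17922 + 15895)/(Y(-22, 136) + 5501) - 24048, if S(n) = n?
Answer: -132374471/5506 ≈ -24042.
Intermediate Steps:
Y(u, c) = 5
(17922 + 15895)/(Y(-22, 136) + 5501) - 24048 = (17922 + 15895)/(5 + 5501) - 24048 = 33817/5506 - 24048 = -132374471/5506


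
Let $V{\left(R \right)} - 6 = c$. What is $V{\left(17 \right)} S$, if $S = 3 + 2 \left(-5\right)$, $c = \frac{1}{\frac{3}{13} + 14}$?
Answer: $- \frac{7861}{185} \approx -42.492$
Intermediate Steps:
$c = \frac{13}{185}$ ($c = \frac{1}{3 \cdot \frac{1}{13} + 14} = \frac{1}{\frac{3}{13} + 14} = \frac{1}{\frac{185}{13}} = \frac{13}{185} \approx 0.07027$)
$V{\left(R \right)} = \frac{1123}{185}$ ($V{\left(R \right)} = 6 + \frac{13}{185} = \frac{1123}{185}$)
$S = -7$ ($S = 3 - 10 = -7$)
$V{\left(17 \right)} S = \frac{1123}{185} \left(-7\right) = - \frac{7861}{185}$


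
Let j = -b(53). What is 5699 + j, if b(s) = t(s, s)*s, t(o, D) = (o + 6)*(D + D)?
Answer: -325763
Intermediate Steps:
t(o, D) = 2*D*(6 + o) (t(o, D) = (6 + o)*(2*D) = 2*D*(6 + o))
b(s) = 2*s²*(6 + s) (b(s) = (2*s*(6 + s))*s = 2*s²*(6 + s))
j = -331462 (j = -2*53²*(6 + 53) = -2*2809*59 = -1*331462 = -331462)
5699 + j = 5699 - 331462 = -325763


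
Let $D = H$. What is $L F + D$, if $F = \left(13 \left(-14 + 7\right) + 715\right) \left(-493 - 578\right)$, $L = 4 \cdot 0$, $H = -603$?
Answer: $-603$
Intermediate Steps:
$L = 0$
$D = -603$
$F = -668304$ ($F = \left(13 \left(-7\right) + 715\right) \left(-1071\right) = \left(-91 + 715\right) \left(-1071\right) = 624 \left(-1071\right) = -668304$)
$L F + D = 0 \left(-668304\right) - 603 = 0 - 603 = -603$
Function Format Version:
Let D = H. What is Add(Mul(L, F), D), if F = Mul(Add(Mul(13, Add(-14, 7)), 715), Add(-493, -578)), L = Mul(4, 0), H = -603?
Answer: -603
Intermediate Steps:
L = 0
D = -603
F = -668304 (F = Mul(Add(Mul(13, -7), 715), -1071) = Mul(Add(-91, 715), -1071) = Mul(624, -1071) = -668304)
Add(Mul(L, F), D) = Add(Mul(0, -668304), -603) = Add(0, -603) = -603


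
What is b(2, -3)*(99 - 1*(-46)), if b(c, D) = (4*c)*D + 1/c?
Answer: -6815/2 ≈ -3407.5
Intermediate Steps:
b(c, D) = 1/c + 4*D*c (b(c, D) = 4*D*c + 1/c = 1/c + 4*D*c)
b(2, -3)*(99 - 1*(-46)) = (1/2 + 4*(-3)*2)*(99 - 1*(-46)) = (½ - 24)*(99 + 46) = -47/2*145 = -6815/2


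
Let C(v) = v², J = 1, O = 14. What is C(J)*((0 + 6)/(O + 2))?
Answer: 3/8 ≈ 0.37500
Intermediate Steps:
C(J)*((0 + 6)/(O + 2)) = 1²*((0 + 6)/(14 + 2)) = 1*(6/16) = 1*(6*(1/16)) = 1*(3/8) = 3/8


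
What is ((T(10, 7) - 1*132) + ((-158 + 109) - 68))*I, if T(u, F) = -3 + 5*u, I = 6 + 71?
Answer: -15554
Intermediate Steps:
I = 77
((T(10, 7) - 1*132) + ((-158 + 109) - 68))*I = (((-3 + 5*10) - 1*132) + ((-158 + 109) - 68))*77 = (((-3 + 50) - 132) + (-49 - 68))*77 = ((47 - 132) - 117)*77 = (-85 - 117)*77 = -202*77 = -15554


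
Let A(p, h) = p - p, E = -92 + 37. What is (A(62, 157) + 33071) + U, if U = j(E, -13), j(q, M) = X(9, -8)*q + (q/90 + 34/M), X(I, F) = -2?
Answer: 7763599/234 ≈ 33178.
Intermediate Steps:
E = -55
A(p, h) = 0
j(q, M) = 34/M - 179*q/90 (j(q, M) = -2*q + (q/90 + 34/M) = -2*q + (34/M + q/90) = 34/M - 179*q/90)
U = 24985/234 (U = 34/(-13) - 179/90*(-55) = 34*(-1/13) + 1969/18 = -34/13 + 1969/18 = 24985/234 ≈ 106.77)
(A(62, 157) + 33071) + U = (0 + 33071) + 24985/234 = 33071 + 24985/234 = 7763599/234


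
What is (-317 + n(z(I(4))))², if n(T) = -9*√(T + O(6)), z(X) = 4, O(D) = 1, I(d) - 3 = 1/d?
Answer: 100894 + 5706*√5 ≈ 1.1365e+5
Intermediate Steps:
I(d) = 3 + 1/d
n(T) = -9*√(1 + T) (n(T) = -9*√(T + 1) = -9*√(1 + T))
(-317 + n(z(I(4))))² = (-317 - 9*√(1 + 4))² = (-317 - 9*√5)²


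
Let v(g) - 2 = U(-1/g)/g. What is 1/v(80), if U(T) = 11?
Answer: 80/171 ≈ 0.46784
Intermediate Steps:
v(g) = 2 + 11/g
1/v(80) = 1/(2 + 11/80) = 1/(171/80) = 80/171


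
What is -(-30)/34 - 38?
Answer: -631/17 ≈ -37.118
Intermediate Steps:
-(-30)/34 - 38 = -1*(-15/17) - 38 = 15/17 - 38 = -631/17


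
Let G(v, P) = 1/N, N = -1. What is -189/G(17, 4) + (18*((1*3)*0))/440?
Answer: 189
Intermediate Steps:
G(v, P) = -1 (G(v, P) = 1/(-1) = -1)
-189/G(17, 4) + (18*((1*3)*0))/440 = -189/(-1) + (18*((1*3)*0))/440 = -189*(-1) + (18*(3*0))*(1/440) = 189 + (18*0)*(1/440) = 189 + 0*(1/440) = 189 + 0 = 189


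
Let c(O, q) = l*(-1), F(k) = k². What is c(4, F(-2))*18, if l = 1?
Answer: -18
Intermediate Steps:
c(O, q) = -1 (c(O, q) = 1*(-1) = -1)
c(4, F(-2))*18 = -1*18 = -18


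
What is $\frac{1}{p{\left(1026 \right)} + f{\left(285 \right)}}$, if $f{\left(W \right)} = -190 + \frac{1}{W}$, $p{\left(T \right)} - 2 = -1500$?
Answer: $- \frac{285}{481079} \approx -0.00059242$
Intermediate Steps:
$p{\left(T \right)} = -1498$ ($p{\left(T \right)} = 2 - 1500 = -1498$)
$\frac{1}{p{\left(1026 \right)} + f{\left(285 \right)}} = \frac{1}{-1498 - \left(190 - \frac{1}{285}\right)} = \frac{1}{-1498 + \left(-190 + \frac{1}{285}\right)} = \frac{1}{-1498 - \frac{54149}{285}} = \frac{1}{- \frac{481079}{285}} = - \frac{285}{481079}$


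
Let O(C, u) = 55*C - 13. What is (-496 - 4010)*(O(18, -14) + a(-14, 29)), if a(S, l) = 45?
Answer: -4605132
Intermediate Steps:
O(C, u) = -13 + 55*C
(-496 - 4010)*(O(18, -14) + a(-14, 29)) = (-496 - 4010)*((-13 + 55*18) + 45) = -4506*((-13 + 990) + 45) = -4506*(977 + 45) = -4506*1022 = -4605132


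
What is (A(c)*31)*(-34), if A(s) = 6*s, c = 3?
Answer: -18972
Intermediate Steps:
(A(c)*31)*(-34) = ((6*3)*31)*(-34) = (18*31)*(-34) = 558*(-34) = -18972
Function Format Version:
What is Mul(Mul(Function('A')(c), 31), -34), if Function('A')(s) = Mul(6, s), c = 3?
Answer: -18972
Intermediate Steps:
Mul(Mul(Function('A')(c), 31), -34) = Mul(Mul(Mul(6, 3), 31), -34) = Mul(Mul(18, 31), -34) = Mul(558, -34) = -18972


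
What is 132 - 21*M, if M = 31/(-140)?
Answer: 2733/20 ≈ 136.65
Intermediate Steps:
M = -31/140 (M = 31*(-1/140) = -31/140 ≈ -0.22143)
132 - 21*M = 132 - 21*(-31/140) = 132 + 93/20 = 2733/20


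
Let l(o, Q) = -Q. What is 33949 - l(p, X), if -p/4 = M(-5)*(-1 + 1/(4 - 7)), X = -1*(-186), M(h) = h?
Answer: 34135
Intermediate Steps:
X = 186
p = -80/3 (p = -(-20)*(-1 + 1/(4 - 7)) = -(-20)*(-1 + 1/(-3)) = -(-20)*(-1 - ⅓) = -(-20)*(-4)/3 = -4*20/3 = -80/3 ≈ -26.667)
33949 - l(p, X) = 33949 - (-1)*186 = 33949 - 1*(-186) = 33949 + 186 = 34135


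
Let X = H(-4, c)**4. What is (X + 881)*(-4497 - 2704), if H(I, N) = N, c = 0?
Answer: -6344081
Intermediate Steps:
X = 0 (X = 0**4 = 0)
(X + 881)*(-4497 - 2704) = (0 + 881)*(-4497 - 2704) = 881*(-7201) = -6344081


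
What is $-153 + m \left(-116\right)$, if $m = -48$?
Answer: $5415$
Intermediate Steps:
$-153 + m \left(-116\right) = -153 - -5568 = -153 + 5568 = 5415$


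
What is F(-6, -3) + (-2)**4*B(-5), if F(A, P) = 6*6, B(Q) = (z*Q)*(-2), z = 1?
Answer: 196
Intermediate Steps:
B(Q) = -2*Q (B(Q) = (1*Q)*(-2) = Q*(-2) = -2*Q)
F(A, P) = 36
F(-6, -3) + (-2)**4*B(-5) = 36 + (-2)**4*(-2*(-5)) = 36 + 16*10 = 36 + 160 = 196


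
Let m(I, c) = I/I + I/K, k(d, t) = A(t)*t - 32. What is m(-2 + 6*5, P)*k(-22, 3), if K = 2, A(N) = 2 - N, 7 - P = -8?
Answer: -525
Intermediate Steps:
P = 15 (P = 7 - 1*(-8) = 7 + 8 = 15)
k(d, t) = -32 + t*(2 - t) (k(d, t) = (2 - t)*t - 32 = t*(2 - t) - 32 = -32 + t*(2 - t))
m(I, c) = 1 + I/2 (m(I, c) = I/I + I/2 = 1 + I*(½) = 1 + I/2)
m(-2 + 6*5, P)*k(-22, 3) = (1 + (-2 + 6*5)/2)*(-32 - 1*3*(-2 + 3)) = (1 + (-2 + 30)/2)*(-32 - 1*3*1) = (1 + (½)*28)*(-32 - 3) = (1 + 14)*(-35) = 15*(-35) = -525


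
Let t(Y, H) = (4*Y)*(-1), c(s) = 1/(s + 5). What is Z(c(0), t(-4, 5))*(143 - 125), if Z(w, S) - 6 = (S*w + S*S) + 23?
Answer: 25938/5 ≈ 5187.6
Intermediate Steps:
c(s) = 1/(5 + s)
t(Y, H) = -4*Y
Z(w, S) = 29 + S² + S*w (Z(w, S) = 6 + ((S*w + S*S) + 23) = 6 + ((S*w + S²) + 23) = 6 + ((S² + S*w) + 23) = 6 + (23 + S² + S*w) = 29 + S² + S*w)
Z(c(0), t(-4, 5))*(143 - 125) = (29 + (-4*(-4))² + (-4*(-4))/(5 + 0))*(143 - 125) = (29 + 16² + 16/5)*18 = (29 + 256 + 16*(⅕))*18 = (29 + 256 + 16/5)*18 = (1441/5)*18 = 25938/5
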